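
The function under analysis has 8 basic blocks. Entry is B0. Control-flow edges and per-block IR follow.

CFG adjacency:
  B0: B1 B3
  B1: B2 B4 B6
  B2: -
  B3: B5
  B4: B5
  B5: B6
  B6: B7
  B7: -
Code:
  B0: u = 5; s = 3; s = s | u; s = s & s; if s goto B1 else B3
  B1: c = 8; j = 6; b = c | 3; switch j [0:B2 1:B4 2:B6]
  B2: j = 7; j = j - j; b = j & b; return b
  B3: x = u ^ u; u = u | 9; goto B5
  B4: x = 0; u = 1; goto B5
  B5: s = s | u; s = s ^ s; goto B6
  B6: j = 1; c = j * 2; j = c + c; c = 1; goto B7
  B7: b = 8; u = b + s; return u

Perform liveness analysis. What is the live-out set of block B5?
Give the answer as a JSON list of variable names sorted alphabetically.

Answer: ["s"]

Derivation:
Per-block:
  B0 def {s,u} use ∅
  B1 def {b,c,j} use ∅
  B2 def {b,j} use {b}
  B3 def {u,x} use {u}
  B4 def {u,x} use ∅
  B5 def {s} use {s,u}
  B6 def {c,j} use ∅
  B7 def {b,u} use {s}

Backward fixpoint:
  live B0: ∅→{s,u}
  live B1: {s}→{b,s}
  live B2: {b}→∅
  live B3: {s,u}→{s,u}
  live B4: {s}→{s,u}
  live B5: {s,u}→{s}
  live B6: {s}→{s}
  live B7: {s}→∅

live-out(B5) = ["s"]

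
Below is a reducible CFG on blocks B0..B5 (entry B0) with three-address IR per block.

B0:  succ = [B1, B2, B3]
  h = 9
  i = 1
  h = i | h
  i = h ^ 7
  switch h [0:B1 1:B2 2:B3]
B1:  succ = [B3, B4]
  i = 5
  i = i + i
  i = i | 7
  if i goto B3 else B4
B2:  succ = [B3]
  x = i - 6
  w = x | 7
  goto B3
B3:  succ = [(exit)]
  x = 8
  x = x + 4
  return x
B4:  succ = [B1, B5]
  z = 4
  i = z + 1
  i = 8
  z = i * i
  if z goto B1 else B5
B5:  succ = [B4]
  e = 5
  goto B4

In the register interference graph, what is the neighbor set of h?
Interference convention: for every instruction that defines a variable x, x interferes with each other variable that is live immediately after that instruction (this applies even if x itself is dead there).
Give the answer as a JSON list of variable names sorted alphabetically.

Per-block:
  B0: def={h,i} ue=∅
  B1: def={i} ue=∅
  B2: def={w,x} ue={i}
  B3: def={x} ue=∅
  B4: def={i,z} ue=∅
  B5: def={e} ue=∅

Live sets:
  live B0: ∅→{i}
  live B1: ∅→∅
  live B2: {i}→∅
  live B3: ∅→∅
  live B4: ∅→∅
  live B5: ∅→∅

Conflict graph:
  e — ∅
  h — {i}
  i — {h}
  w — ∅
  x — ∅
  z — ∅

N(h) = ["i"]

Answer: ["i"]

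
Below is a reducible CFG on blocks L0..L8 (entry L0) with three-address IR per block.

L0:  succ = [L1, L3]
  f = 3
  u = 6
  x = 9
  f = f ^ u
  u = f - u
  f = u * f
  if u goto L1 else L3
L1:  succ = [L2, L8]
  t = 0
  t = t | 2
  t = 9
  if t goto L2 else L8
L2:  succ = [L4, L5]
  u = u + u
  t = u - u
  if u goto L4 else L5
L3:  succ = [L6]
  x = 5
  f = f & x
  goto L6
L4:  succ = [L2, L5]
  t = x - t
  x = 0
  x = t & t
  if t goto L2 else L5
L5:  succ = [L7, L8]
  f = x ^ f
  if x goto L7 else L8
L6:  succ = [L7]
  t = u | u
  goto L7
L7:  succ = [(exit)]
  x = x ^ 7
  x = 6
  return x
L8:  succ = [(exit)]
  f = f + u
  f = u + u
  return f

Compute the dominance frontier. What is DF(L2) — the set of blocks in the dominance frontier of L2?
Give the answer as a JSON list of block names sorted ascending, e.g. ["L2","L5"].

idom tree: L1←L0 L2←L1 L3←L0 L4←L2 L5←L2 L6←L3 L7←L0 L8←L1
Dom at joins:
  L2: preds {L1,L4}: {L0,L1} ∩ {L0,L1,L2,L4} = {L0,L1}; idom=L1
  L5: preds {L2,L4}: {L0,L1,L2} ∩ {L0,L1,L2,L4} = {L0,L1,L2}; idom=L2
  L7: preds {L5,L6}: {L0,L1,L2,L5} ∩ {L0,L3,L6} = {L0}; idom=L0
  L8: preds {L1,L5}: {L0,L1} ∩ {L0,L1,L2,L5} = {L0,L1}; idom=L1

DF walk-up:
  join L2 pred L1: · stop@L1
  join L2 pred L4: L4→L2 stop@L1
  join L5 pred L2: · stop@L2
  join L5 pred L4: L4 stop@L2
  join L7 pred L5: L5→L2→L1 stop@L0
  join L7 pred L6: L6→L3 stop@L0
  join L8 pred L1: · stop@L1
  join L8 pred L5: L5→L2 stop@L1
  L0 → ∅
  L1 → {L7}
  L2 → {L2,L7,L8}
  L3 → {L7}
  L4 → {L2,L5}
  L5 → {L7,L8}
  L6 → {L7}
  L7 → ∅
  L8 → ∅

DF(L2) = ["L2", "L7", "L8"]

Answer: ["L2", "L7", "L8"]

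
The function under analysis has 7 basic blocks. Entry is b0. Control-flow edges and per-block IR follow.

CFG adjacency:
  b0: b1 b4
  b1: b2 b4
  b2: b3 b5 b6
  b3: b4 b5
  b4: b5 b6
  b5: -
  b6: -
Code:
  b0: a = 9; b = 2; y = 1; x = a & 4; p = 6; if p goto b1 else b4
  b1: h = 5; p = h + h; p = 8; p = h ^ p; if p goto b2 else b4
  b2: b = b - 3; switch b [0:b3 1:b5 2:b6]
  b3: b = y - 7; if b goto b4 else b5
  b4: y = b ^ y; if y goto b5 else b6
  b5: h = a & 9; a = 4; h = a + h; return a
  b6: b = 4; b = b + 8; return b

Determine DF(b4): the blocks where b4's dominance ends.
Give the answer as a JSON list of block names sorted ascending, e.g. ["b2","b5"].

Answer: ["b5", "b6"]

Derivation:
idom tree: b1←b0 b2←b1 b3←b2 b4←b0 b5←b0 b6←b0
Dom∩ at merges:
  b4: preds {b0,b1,b3}: {b0} ∩ {b0,b1} ∩ {b0,b1,b2,b3} = {b0}; idom=b0
  b5: preds {b2,b3,b4}: {b0,b1,b2} ∩ {b0,b1,b2,b3} ∩ {b0,b4} = {b0}; idom=b0
  b6: preds {b2,b4}: {b0,b1,b2} ∩ {b0,b4} = {b0}; idom=b0

Frontier:
  join b4 pred b0: · stop@b0
  join b4 pred b1: b1 stop@b0
  join b4 pred b3: b3→b2→b1 stop@b0
  join b5 pred b2: b2→b1 stop@b0
  join b5 pred b3: b3→b2→b1 stop@b0
  join b5 pred b4: b4 stop@b0
  join b6 pred b2: b2→b1 stop@b0
  join b6 pred b4: b4 stop@b0
  b0: DF=∅
  b1: DF={b4,b5,b6}
  b2: DF={b4,b5,b6}
  b3: DF={b4,b5}
  b4: DF={b5,b6}
  b5: DF=∅
  b6: DF=∅

DF(b4) = ["b5", "b6"]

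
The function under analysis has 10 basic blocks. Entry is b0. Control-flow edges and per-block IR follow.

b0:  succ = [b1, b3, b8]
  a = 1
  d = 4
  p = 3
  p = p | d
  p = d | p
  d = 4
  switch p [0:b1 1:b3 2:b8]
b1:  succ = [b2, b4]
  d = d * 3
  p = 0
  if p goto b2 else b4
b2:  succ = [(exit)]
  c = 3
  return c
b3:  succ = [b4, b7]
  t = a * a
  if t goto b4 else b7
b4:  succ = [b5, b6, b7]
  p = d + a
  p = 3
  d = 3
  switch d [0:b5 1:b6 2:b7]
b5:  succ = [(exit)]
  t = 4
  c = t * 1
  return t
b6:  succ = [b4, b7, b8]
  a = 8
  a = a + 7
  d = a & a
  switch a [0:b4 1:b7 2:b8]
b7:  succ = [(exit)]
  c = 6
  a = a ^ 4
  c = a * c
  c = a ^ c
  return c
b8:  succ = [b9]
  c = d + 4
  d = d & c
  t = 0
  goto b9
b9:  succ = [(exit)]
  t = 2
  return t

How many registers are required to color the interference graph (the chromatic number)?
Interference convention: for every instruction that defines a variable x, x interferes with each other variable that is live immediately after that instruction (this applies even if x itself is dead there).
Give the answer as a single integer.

Block summaries:
  b0: {a,d,p} / ∅
  b1: {d,p} / {d}
  b2: {c} / ∅
  b3: {t} / {a}
  b4: {d,p} / {a,d}
  b5: {c,t} / ∅
  b6: {a,d} / ∅
  b7: {a,c} / {a}
  b8: {c,d,t} / {d}
  b9: {t} / ∅

Liveness:
  b0 li=∅ lo={a,d}
  b1 li={a,d} lo={a,d}
  b2 li=∅ lo=∅
  b3 li={a,d} lo={a,d}
  b4 li={a,d} lo={a}
  b5 li=∅ lo=∅
  b6 li=∅ lo={a,d}
  b7 li={a} lo=∅
  b8 li={d} lo=∅
  b9 li=∅ lo=∅

Conflict graph:
  a — {c,d,p,t}
  c — {a,d,t}
  d — {a,c,p,t}
  p — {a,d}
  t — {a,c,d}

Chromatic number:
  lower bound: {a,c,d,t} mutually conflict ⇒ χ ≥ 4
  4-colouring: r0={a}  r1={d}  r2={c,p}  r3={t}
  χ = 4

Answer: 4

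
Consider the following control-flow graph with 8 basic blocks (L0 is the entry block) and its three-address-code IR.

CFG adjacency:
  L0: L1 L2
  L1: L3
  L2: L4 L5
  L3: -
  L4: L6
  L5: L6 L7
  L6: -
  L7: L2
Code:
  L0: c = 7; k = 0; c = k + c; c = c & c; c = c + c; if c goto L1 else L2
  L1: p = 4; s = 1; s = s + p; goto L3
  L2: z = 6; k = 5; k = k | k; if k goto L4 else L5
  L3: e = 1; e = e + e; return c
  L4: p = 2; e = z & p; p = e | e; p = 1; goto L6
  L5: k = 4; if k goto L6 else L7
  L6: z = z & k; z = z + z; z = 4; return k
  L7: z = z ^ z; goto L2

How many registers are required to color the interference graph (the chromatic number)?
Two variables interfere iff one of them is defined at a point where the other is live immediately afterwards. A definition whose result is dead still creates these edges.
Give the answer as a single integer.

Answer: 3

Working:
Per-block:
  L0 def {c,k} use ∅
  L1 def {p,s} use ∅
  L2 def {k,z} use ∅
  L3 def {e} use {c}
  L4 def {e,p} use {z}
  L5 def {k} use ∅
  L6 def {z} use {k,z}
  L7 def {z} use {z}

Live sets:
  L0 li=∅ lo={c}
  L1 li={c} lo={c}
  L2 li=∅ lo={k,z}
  L3 li={c} lo=∅
  L4 li={k,z} lo={k,z}
  L5 li={z} lo={k,z}
  L6 li={k,z} lo=∅
  L7 li={z} lo=∅

Interfere edges:
  c: {e,k,p,s}
  e: {c,k,z}
  k: {c,e,p,z}
  p: {c,k,s,z}
  s: {c,p}
  z: {e,k,p}

Chromatic number:
  clique {c,e,k} ⇒ need ≥ 3
  assign c→r0 e→r2 k→r1 p→r2 s→r1 z→r0 — no edge inside a register ⇒ χ ≤ 3
  χ = 3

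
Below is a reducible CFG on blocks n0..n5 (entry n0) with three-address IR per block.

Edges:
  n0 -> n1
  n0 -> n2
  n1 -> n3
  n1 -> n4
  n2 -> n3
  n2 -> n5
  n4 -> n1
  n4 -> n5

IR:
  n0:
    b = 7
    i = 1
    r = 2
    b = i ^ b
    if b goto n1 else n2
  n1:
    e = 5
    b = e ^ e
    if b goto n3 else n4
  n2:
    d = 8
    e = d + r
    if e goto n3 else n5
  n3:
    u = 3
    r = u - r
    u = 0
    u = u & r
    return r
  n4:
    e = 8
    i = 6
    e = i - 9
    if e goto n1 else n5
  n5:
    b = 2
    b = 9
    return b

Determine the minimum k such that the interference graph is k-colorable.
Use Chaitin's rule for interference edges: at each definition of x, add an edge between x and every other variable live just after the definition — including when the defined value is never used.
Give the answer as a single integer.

def/use:
  n0: {b,i,r} / ∅
  n1: {b,e} / ∅
  n2: {d,e} / {r}
  n3: {r,u} / {r}
  n4: {e,i} / ∅
  n5: {b} / ∅

Live sets:
  live n0: ∅→{r}
  live n1: {r}→{r}
  live n2: {r}→{r}
  live n3: {r}→∅
  live n4: {r}→{r}
  live n5: ∅→∅

Interference:
  b: {i,r}
  d: {r}
  e: {r}
  i: {b,r}
  r: {b,d,e,i,u}
  u: {r}

Colouring:
  clique {b,i,r} ⇒ need ≥ 3
  assign b→R1 d→R1 e→R1 i→R2 r→R0 u→R1 — no edge inside a register ⇒ χ ≤ 3
  χ = 3

Answer: 3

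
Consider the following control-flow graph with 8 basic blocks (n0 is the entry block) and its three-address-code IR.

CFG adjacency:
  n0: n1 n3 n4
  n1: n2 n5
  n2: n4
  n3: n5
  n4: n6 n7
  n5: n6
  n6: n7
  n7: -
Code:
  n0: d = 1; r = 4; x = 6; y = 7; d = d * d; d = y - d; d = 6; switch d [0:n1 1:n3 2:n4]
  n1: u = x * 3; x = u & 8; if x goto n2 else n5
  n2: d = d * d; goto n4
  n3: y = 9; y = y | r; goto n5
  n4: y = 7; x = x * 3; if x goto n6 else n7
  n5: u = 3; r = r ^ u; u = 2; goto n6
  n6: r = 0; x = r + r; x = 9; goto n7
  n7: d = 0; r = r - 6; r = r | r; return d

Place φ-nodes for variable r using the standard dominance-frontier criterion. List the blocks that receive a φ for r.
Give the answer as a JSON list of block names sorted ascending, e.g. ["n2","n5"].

idom tree: n1←n0 n2←n1 n3←n0 n4←n0 n5←n0 n6←n0 n7←n0
Join-block Dom:
  n4: preds {n0,n2}: {n0} ∩ {n0,n1,n2} = {n0}; idom=n0
  n5: preds {n1,n3}: {n0,n1} ∩ {n0,n3} = {n0}; idom=n0
  n6: preds {n4,n5}: {n0,n4} ∩ {n0,n5} = {n0}; idom=n0
  n7: preds {n4,n6}: {n0,n4} ∩ {n0,n6} = {n0}; idom=n0

DF derivation:
  join n4 pred n0: · stop@n0
  join n4 pred n2: n2→n1 stop@n0
  join n5 pred n1: n1 stop@n0
  join n5 pred n3: n3 stop@n0
  join n6 pred n4: n4 stop@n0
  join n6 pred n5: n5 stop@n0
  join n7 pred n4: n4 stop@n0
  join n7 pred n6: n6 stop@n0
  n0 → ∅
  n1 → {n4,n5}
  n2 → {n4}
  n3 → {n5}
  n4 → {n6,n7}
  n5 → {n6}
  n6 → {n7}
  n7 → ∅

φ for r: defs {n0,n5,n6,n7}
  DF⁺ = {n6,n7}

Answer: ["n6", "n7"]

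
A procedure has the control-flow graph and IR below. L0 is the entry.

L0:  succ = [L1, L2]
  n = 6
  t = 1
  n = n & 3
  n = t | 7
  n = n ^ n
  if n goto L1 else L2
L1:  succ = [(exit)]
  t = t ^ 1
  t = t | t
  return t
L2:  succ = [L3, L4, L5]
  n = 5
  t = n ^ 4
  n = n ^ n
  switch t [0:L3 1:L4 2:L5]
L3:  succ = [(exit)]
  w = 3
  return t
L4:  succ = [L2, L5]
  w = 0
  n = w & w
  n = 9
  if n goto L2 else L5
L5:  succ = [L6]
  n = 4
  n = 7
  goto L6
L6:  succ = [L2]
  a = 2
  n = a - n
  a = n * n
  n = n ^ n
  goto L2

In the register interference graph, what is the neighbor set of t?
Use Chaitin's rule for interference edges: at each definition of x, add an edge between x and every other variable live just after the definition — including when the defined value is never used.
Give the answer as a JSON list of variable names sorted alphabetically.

Answer: ["n", "w"]

Working:
Per-block:
  L0: def={n,t} ue=∅
  L1: def={t} ue={t}
  L2: def={n,t} ue=∅
  L3: def={w} ue={t}
  L4: def={n,w} ue=∅
  L5: def={n} ue=∅
  L6: def={a,n} ue={n}

Live sets:
  live L0: ∅→{t}
  live L1: {t}→∅
  live L2: ∅→{t}
  live L3: {t}→∅
  live L4: ∅→∅
  live L5: ∅→{n}
  live L6: {n}→∅

Interference:
  a — {n}
  n — {a,t}
  t — {n,w}
  w — {t}

N(t) = ["n", "w"]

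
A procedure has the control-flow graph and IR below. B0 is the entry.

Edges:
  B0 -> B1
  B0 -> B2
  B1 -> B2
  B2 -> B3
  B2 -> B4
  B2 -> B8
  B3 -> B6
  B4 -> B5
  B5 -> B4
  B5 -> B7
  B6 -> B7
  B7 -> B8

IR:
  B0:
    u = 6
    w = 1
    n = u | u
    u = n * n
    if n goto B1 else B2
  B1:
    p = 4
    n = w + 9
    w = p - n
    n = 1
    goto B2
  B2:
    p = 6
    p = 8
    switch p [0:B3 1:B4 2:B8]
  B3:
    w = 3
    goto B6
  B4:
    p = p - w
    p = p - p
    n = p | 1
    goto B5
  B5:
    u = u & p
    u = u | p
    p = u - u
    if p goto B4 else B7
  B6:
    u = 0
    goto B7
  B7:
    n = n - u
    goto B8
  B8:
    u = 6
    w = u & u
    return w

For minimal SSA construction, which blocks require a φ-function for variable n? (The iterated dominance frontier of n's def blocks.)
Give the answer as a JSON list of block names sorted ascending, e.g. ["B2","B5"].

Answer: ["B2", "B4", "B7", "B8"]

Analysis:
idom tree: B1←B0 B2←B0 B3←B2 B4←B2 B5←B4 B6←B3 B7←B2 B8←B2
Dom at joins:
  B2: preds {B0,B1}: {B0} ∩ {B0,B1} = {B0}; idom=B0
  B4: preds {B2,B5}: {B0,B2} ∩ {B0,B2,B4,B5} = {B0,B2}; idom=B2
  B7: preds {B5,B6}: {B0,B2,B4,B5} ∩ {B0,B2,B3,B6} = {B0,B2}; idom=B2
  B8: preds {B2,B7}: {B0,B2} ∩ {B0,B2,B7} = {B0,B2}; idom=B2

Frontier:
  B2←B0: walk · to B0
  B2←B1: walk B1 to B0
  B4←B2: walk · to B2
  B4←B5: walk B5→B4 to B2
  B7←B5: walk B5→B4 to B2
  B7←B6: walk B6→B3 to B2
  B8←B2: walk · to B2
  B8←B7: walk B7 to B2
  DF(B0)=∅
  DF(B1)={B2}
  DF(B2)=∅
  DF(B3)={B7}
  DF(B4)={B4,B7}
  DF(B5)={B4,B7}
  DF(B6)={B7}
  DF(B7)={B8}
  DF(B8)=∅

φ for n: defs {B0,B1,B4,B7}
  DF⁺ = {B2,B4,B7,B8}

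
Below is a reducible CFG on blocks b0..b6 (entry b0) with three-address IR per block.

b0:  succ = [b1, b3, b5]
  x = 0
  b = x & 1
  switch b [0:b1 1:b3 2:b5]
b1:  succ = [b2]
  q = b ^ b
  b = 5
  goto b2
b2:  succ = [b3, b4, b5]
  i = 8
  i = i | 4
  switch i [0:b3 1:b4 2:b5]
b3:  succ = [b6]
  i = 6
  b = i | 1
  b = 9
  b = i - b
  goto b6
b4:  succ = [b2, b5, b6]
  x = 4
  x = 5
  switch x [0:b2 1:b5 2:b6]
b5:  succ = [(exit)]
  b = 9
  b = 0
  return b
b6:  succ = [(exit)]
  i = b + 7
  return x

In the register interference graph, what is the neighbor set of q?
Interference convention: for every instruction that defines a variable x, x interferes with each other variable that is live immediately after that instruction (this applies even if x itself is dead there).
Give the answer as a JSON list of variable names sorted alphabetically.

Per-block:
  b0 def {b,x} use ∅
  b1 def {b,q} use {b}
  b2 def {i} use ∅
  b3 def {b,i} use ∅
  b4 def {x} use ∅
  b5 def {b} use ∅
  b6 def {i} use {b,x}

Backward fixpoint:
  b0 li=∅ lo={b,x}
  b1 li={b,x} lo={b,x}
  b2 li={b,x} lo={b,x}
  b3 li={x} lo={b,x}
  b4 li={b} lo={b,x}
  b5 li=∅ lo=∅
  b6 li={b,x} lo=∅

Conflict graph:
  b — {i,x}
  i — {b,x}
  q — {x}
  x — {b,i,q}

N(q) = ["x"]

Answer: ["x"]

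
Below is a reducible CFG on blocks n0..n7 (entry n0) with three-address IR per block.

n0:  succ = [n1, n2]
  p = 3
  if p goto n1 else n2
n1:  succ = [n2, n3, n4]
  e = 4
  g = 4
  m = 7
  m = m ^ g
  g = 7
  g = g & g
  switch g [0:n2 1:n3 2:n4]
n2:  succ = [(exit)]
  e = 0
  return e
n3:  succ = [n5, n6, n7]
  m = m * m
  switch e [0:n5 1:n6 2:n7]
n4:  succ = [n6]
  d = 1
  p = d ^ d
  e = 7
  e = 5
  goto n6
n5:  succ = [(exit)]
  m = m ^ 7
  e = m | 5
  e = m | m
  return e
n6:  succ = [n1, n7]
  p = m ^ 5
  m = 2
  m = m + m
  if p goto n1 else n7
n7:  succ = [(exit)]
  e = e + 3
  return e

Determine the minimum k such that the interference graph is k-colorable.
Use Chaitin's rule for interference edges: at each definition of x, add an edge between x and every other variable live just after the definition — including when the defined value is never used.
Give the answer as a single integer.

Answer: 3

Working:
Per-block:
  n0 def {p} use ∅
  n1 def {e,g,m} use ∅
  n2 def {e} use ∅
  n3 def {m} use {e,m}
  n4 def {d,e,p} use ∅
  n5 def {e,m} use {m}
  n6 def {m,p} use {m}
  n7 def {e} use {e}

Liveness:
  live n0: ∅→∅
  live n1: ∅→{e,m}
  live n2: ∅→∅
  live n3: {e,m}→{e,m}
  live n4: {m}→{e,m}
  live n5: {m}→∅
  live n6: {e,m}→{e}
  live n7: {e}→∅

Conflict graph:
  d — {m}
  e — {g,m,p}
  g — {e,m}
  m — {d,e,g,p}
  p — {e,m}

Registers:
  {e,g,m} pairwise interfere (3-clique) ⇒ χ ≥ 3
  assign d→r1 e→r1 g→r2 m→r0 p→r2 — no edge inside a register ⇒ χ ≤ 3
  χ = 3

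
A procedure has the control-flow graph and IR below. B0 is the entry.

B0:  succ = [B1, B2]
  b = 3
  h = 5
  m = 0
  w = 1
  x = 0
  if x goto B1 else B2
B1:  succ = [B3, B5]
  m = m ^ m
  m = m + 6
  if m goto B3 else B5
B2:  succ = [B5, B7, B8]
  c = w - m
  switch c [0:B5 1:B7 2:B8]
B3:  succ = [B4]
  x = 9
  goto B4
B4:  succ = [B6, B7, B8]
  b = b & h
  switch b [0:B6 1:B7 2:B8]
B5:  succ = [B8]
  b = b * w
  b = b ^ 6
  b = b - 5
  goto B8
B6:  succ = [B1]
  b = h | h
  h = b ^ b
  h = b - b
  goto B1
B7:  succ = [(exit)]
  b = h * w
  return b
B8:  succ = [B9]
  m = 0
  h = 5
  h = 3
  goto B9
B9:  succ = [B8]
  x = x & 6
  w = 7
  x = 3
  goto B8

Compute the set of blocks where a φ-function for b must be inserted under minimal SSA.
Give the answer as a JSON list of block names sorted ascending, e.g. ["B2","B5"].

idom tree: B1←B0 B2←B0 B3←B1 B4←B3 B5←B0 B6←B4 B7←B0 B8←B0 B9←B8
Dom∩ at merges:
  B1: preds {B0,B6}: {B0} ∩ {B0,B1,B3,B4,B6} = {B0}; idom=B0
  B5: preds {B1,B2}: {B0,B1} ∩ {B0,B2} = {B0}; idom=B0
  B7: preds {B2,B4}: {B0,B2} ∩ {B0,B1,B3,B4} = {B0}; idom=B0
  B8: preds {B2,B4,B5,B9}: {B0,B2} ∩ {B0,B1,B3,B4} ∩ {B0,B5} ∩ {B0,B8,B9} = {B0}; idom=B0

Frontier:
  join B1 pred B0: · stop@B0
  join B1 pred B6: B6→B4→B3→B1 stop@B0
  join B5 pred B1: B1 stop@B0
  join B5 pred B2: B2 stop@B0
  join B7 pred B2: B2 stop@B0
  join B7 pred B4: B4→B3→B1 stop@B0
  join B8 pred B2: B2 stop@B0
  join B8 pred B4: B4→B3→B1 stop@B0
  join B8 pred B5: B5 stop@B0
  join B8 pred B9: B9→B8 stop@B0
  B0: DF=∅
  B1: DF={B1,B5,B7,B8}
  B2: DF={B5,B7,B8}
  B3: DF={B1,B7,B8}
  B4: DF={B1,B7,B8}
  B5: DF={B8}
  B6: DF={B1}
  B7: DF=∅
  B8: DF={B8}
  B9: DF={B8}

φ for b: defs {B0,B4,B5,B6,B7}
  DF⁺ = {B1,B5,B7,B8}

Answer: ["B1", "B5", "B7", "B8"]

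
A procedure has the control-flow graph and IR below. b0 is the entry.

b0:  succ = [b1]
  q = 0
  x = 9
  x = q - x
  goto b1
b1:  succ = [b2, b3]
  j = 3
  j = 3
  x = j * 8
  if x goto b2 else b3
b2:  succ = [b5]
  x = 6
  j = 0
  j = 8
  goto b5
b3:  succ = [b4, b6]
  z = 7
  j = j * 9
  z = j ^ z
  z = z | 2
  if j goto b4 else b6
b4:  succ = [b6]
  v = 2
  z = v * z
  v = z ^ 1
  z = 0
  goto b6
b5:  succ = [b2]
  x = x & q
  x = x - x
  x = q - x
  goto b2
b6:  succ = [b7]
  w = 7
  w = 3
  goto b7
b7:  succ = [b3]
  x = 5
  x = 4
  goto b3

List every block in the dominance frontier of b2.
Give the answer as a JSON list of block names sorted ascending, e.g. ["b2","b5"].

idom tree: b1←b0 b2←b1 b3←b1 b4←b3 b5←b2 b6←b3 b7←b6
Dom at joins:
  b2: preds {b1,b5}: {b0,b1} ∩ {b0,b1,b2,b5} = {b0,b1}; idom=b1
  b3: preds {b1,b7}: {b0,b1} ∩ {b0,b1,b3,b6,b7} = {b0,b1}; idom=b1
  b6: preds {b3,b4}: {b0,b1,b3} ∩ {b0,b1,b3,b4} = {b0,b1,b3}; idom=b3

DF derivation:
  b2←b1: walk · to b1
  b2←b5: walk b5→b2 to b1
  b3←b1: walk · to b1
  b3←b7: walk b7→b6→b3 to b1
  b6←b3: walk · to b3
  b6←b4: walk b4 to b3
  b0 → ∅
  b1 → ∅
  b2 → {b2}
  b3 → {b3}
  b4 → {b6}
  b5 → {b2}
  b6 → {b3}
  b7 → {b3}

DF(b2) = ["b2"]

Answer: ["b2"]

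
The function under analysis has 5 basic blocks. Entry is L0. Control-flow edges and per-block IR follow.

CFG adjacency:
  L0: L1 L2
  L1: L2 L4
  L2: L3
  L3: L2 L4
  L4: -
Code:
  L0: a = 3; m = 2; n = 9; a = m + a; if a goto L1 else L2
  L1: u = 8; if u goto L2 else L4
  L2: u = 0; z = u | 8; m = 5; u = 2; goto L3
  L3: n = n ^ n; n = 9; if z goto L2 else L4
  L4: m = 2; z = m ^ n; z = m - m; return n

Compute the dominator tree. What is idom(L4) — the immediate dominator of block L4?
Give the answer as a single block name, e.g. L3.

idom tree: L1←L0 L2←L0 L3←L2 L4←L0
Join-block Dom:
  L2: preds {L0,L1,L3}: {L0} ∩ {L0,L1} ∩ {L0,L2,L3} = {L0}; idom=L0
  L4: preds {L1,L3}: {L0,L1} ∩ {L0,L2,L3} = {L0}; idom=L0

idom(L4) = L0

Answer: L0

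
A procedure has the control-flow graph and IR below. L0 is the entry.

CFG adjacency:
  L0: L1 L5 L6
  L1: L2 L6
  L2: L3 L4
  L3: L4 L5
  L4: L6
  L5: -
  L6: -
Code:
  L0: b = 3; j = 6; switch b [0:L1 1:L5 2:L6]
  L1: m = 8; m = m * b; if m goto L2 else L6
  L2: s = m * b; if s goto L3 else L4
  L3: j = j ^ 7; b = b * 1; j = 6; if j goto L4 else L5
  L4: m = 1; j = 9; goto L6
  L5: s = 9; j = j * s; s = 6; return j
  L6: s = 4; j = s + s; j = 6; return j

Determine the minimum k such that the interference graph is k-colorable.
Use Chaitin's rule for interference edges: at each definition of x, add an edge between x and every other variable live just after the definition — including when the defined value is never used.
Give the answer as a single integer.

Answer: 3

Derivation:
Per-block:
  L0: def={b,j} ue=∅
  L1: def={m} ue={b}
  L2: def={s} ue={b,m}
  L3: def={b,j} ue={b,j}
  L4: def={j,m} ue=∅
  L5: def={j,s} ue={j}
  L6: def={j,s} ue=∅

Backward fixpoint:
  L0: in=∅ out={b,j}
  L1: in={b,j} out={b,j,m}
  L2: in={b,j,m} out={b,j}
  L3: in={b,j} out={j}
  L4: in=∅ out=∅
  L5: in={j} out=∅
  L6: in=∅ out=∅

Interference:
  b: {j,m,s}
  j: {b,m,s}
  m: {b,j}
  s: {b,j}

Colouring:
  clique {b,j,m} ⇒ need ≥ 3
  3-colouring: r0={b}  r1={j}  r2={m,s}
  χ = 3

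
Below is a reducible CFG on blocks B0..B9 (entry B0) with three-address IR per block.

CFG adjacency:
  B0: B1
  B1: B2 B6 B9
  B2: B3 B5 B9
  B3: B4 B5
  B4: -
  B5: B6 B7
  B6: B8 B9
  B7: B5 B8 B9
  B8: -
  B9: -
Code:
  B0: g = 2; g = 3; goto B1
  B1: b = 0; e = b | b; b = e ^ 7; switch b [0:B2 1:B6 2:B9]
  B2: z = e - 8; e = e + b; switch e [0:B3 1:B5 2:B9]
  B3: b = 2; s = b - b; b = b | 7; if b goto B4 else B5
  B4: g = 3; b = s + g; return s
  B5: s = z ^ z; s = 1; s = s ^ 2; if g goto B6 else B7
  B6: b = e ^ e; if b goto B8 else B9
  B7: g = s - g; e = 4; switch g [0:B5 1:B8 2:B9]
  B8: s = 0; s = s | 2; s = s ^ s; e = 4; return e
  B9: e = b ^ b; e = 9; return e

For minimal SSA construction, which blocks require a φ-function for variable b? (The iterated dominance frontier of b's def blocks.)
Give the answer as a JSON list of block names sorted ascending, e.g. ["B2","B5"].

Answer: ["B5", "B6", "B8", "B9"]

Derivation:
idom tree: B1←B0 B2←B1 B3←B2 B4←B3 B5←B2 B6←B1 B7←B5 B8←B1 B9←B1
Dom∩ at merges:
  B5: preds {B2,B3,B7}: {B0,B1,B2} ∩ {B0,B1,B2,B3} ∩ {B0,B1,B2,B5,B7} = {B0,B1,B2}; idom=B2
  B6: preds {B1,B5}: {B0,B1} ∩ {B0,B1,B2,B5} = {B0,B1}; idom=B1
  B8: preds {B6,B7}: {B0,B1,B6} ∩ {B0,B1,B2,B5,B7} = {B0,B1}; idom=B1
  B9: preds {B1,B2,B6,B7}: {B0,B1} ∩ {B0,B1,B2} ∩ {B0,B1,B6} ∩ {B0,B1,B2,B5,B7} = {B0,B1}; idom=B1

DF walk-up:
  B5←B2: walk · to B2
  B5←B3: walk B3 to B2
  B5←B7: walk B7→B5 to B2
  B6←B1: walk · to B1
  B6←B5: walk B5→B2 to B1
  B8←B6: walk B6 to B1
  B8←B7: walk B7→B5→B2 to B1
  B9←B1: walk · to B1
  B9←B2: walk B2 to B1
  B9←B6: walk B6 to B1
  B9←B7: walk B7→B5→B2 to B1
  B0: DF=∅
  B1: DF=∅
  B2: DF={B6,B8,B9}
  B3: DF={B5}
  B4: DF=∅
  B5: DF={B5,B6,B8,B9}
  B6: DF={B8,B9}
  B7: DF={B5,B8,B9}
  B8: DF=∅
  B9: DF=∅

φ for b: defs {B1,B3,B4,B6}
  DF⁺ = {B5,B6,B8,B9}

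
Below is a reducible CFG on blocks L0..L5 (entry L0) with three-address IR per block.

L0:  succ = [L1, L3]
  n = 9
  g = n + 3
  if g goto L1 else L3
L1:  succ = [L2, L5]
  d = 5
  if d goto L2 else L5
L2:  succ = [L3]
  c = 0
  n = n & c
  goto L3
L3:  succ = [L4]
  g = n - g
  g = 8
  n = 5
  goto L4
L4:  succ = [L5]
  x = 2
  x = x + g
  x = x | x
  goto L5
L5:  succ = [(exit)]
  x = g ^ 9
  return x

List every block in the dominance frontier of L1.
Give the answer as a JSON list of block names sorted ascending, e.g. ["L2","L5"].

idom tree: L1←L0 L2←L1 L3←L0 L4←L3 L5←L0
Dom at joins:
  L3: preds {L0,L2}: {L0} ∩ {L0,L1,L2} = {L0}; idom=L0
  L5: preds {L1,L4}: {L0,L1} ∩ {L0,L3,L4} = {L0}; idom=L0

DF walk-up:
  L3←L0: walk · to L0
  L3←L2: walk L2→L1 to L0
  L5←L1: walk L1 to L0
  L5←L4: walk L4→L3 to L0
  L0 → ∅
  L1 → {L3,L5}
  L2 → {L3}
  L3 → {L5}
  L4 → {L5}
  L5 → ∅

DF(L1) = ["L3", "L5"]

Answer: ["L3", "L5"]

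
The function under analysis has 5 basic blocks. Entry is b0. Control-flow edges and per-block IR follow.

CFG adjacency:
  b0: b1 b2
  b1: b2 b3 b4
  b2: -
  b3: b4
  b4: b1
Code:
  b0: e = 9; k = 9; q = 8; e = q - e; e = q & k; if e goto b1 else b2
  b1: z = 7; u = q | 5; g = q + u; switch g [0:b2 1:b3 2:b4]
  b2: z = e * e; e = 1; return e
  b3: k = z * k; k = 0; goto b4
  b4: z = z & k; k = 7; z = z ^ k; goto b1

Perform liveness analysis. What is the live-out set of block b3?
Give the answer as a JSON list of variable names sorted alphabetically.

Answer: ["e", "k", "q", "z"]

Analysis:
Per-block:
  b0: def={e,k,q} ue=∅
  b1: def={g,u,z} ue={q}
  b2: def={e,z} ue={e}
  b3: def={k} ue={k,z}
  b4: def={k,z} ue={k,z}

Live sets:
  b0: in=∅ out={e,k,q}
  b1: in={e,k,q} out={e,k,q,z}
  b2: in={e} out=∅
  b3: in={e,k,q,z} out={e,k,q,z}
  b4: in={e,k,q,z} out={e,k,q}

live-out(b3) = ["e", "k", "q", "z"]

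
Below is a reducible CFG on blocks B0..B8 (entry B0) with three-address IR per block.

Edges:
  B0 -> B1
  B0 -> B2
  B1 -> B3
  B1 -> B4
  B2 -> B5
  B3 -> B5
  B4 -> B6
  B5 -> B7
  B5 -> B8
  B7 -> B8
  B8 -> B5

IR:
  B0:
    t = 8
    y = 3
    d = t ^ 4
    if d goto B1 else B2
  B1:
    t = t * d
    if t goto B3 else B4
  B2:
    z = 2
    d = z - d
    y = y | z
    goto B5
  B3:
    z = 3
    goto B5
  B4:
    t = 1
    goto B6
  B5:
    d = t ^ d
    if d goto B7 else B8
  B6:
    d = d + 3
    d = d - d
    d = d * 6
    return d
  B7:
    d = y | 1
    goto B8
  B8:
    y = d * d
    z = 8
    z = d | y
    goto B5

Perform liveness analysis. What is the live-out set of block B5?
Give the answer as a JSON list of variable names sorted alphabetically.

Answer: ["d", "t", "y"]

Working:
def/use:
  B0: def={d,t,y} ue=∅
  B1: def={t} ue={d,t}
  B2: def={d,y,z} ue={d,y}
  B3: def={z} ue=∅
  B4: def={t} ue=∅
  B5: def={d} ue={d,t}
  B6: def={d} ue={d}
  B7: def={d} ue={y}
  B8: def={y,z} ue={d}

Backward fixpoint:
  B0 li=∅ lo={d,t,y}
  B1 li={d,t,y} lo={d,t,y}
  B2 li={d,t,y} lo={d,t,y}
  B3 li={d,t,y} lo={d,t,y}
  B4 li={d} lo={d}
  B5 li={d,t,y} lo={d,t,y}
  B6 li={d} lo=∅
  B7 li={t,y} lo={d,t}
  B8 li={d,t} lo={d,t,y}

live-out(B5) = ["d", "t", "y"]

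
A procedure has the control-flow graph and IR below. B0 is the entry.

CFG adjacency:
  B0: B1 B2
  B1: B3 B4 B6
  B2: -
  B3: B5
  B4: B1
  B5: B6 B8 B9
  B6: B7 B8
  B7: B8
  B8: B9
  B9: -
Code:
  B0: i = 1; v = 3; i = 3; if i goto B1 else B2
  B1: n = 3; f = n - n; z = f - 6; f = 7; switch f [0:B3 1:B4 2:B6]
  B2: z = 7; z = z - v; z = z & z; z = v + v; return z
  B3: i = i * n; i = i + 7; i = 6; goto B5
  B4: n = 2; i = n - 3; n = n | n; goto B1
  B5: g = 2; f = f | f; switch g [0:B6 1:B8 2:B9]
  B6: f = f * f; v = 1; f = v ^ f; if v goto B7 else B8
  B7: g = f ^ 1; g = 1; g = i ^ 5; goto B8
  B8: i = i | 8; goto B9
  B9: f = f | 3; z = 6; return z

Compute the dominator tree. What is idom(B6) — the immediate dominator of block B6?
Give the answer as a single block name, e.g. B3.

Answer: B1

Derivation:
idom tree: B1←B0 B2←B0 B3←B1 B4←B1 B5←B3 B6←B1 B7←B6 B8←B1 B9←B1
Dom at joins:
  B1: preds {B0,B4}: {B0} ∩ {B0,B1,B4} = {B0}; idom=B0
  B6: preds {B1,B5}: {B0,B1} ∩ {B0,B1,B3,B5} = {B0,B1}; idom=B1
  B8: preds {B5,B6,B7}: {B0,B1,B3,B5} ∩ {B0,B1,B6} ∩ {B0,B1,B6,B7} = {B0,B1}; idom=B1
  B9: preds {B5,B8}: {B0,B1,B3,B5} ∩ {B0,B1,B8} = {B0,B1}; idom=B1

idom(B6) = B1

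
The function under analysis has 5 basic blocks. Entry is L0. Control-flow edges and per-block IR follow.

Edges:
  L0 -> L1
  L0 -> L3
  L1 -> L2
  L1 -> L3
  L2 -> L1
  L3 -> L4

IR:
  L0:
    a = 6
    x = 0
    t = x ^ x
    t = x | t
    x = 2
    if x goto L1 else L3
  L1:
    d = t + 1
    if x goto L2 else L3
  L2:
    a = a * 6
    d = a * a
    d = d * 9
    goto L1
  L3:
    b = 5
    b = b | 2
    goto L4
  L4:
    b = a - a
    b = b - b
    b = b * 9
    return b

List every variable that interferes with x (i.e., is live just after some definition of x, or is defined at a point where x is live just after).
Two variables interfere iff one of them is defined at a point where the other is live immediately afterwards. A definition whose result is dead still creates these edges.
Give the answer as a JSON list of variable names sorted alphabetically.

Answer: ["a", "d", "t"]

Derivation:
def/use:
  L0 def {a,t,x} use ∅
  L1 def {d} use {t,x}
  L2 def {a,d} use {a}
  L3 def {b} use ∅
  L4 def {b} use {a}

Liveness:
  L0: in=∅ out={a,t,x}
  L1: in={a,t,x} out={a,t,x}
  L2: in={a,t,x} out={a,t,x}
  L3: in={a} out={a}
  L4: in={a} out=∅

Conflict graph:
  a: {b,d,t,x}
  b: {a}
  d: {a,t,x}
  t: {a,d,x}
  x: {a,d,t}

N(x) = ["a", "d", "t"]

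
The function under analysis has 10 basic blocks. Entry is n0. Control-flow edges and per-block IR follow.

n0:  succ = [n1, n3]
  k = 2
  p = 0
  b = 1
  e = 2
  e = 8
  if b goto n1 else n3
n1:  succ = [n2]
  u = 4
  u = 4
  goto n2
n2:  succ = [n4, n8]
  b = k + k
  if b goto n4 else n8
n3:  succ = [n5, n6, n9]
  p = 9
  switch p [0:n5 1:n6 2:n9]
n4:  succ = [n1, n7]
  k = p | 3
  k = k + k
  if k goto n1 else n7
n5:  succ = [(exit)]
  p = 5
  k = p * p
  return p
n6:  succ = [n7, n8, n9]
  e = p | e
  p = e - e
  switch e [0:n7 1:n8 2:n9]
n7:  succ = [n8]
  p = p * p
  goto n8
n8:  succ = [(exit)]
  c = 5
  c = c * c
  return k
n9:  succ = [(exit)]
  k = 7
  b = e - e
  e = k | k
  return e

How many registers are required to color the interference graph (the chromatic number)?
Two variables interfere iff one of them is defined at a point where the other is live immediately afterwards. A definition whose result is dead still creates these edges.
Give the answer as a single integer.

Block summaries:
  n0: {b,e,k,p} / ∅
  n1: {u} / ∅
  n2: {b} / {k}
  n3: {p} / ∅
  n4: {k} / {p}
  n5: {k,p} / ∅
  n6: {e,p} / {e,p}
  n7: {p} / {p}
  n8: {c} / {k}
  n9: {b,e,k} / {e}

Liveness:
  n0 li=∅ lo={e,k,p}
  n1 li={k,p} lo={k,p}
  n2 li={k,p} lo={k,p}
  n3 li={e,k} lo={e,k,p}
  n4 li={p} lo={k,p}
  n5 li=∅ lo=∅
  n6 li={e,k,p} lo={e,k,p}
  n7 li={k,p} lo={k}
  n8 li={k} lo=∅
  n9 li={e} lo=∅

Conflict graph:
  b — {e,k,p}
  c — {k}
  e — {b,k,p}
  k — {b,c,e,p,u}
  p — {b,e,k,u}
  u — {k,p}

Colouring:
  lower bound: {b,e,k,p} mutually conflict ⇒ χ ≥ 4
  assign b→R2 c→R1 e→R3 k→R0 p→R1 u→R2 — no edge inside a register ⇒ χ ≤ 4
  χ = 4

Answer: 4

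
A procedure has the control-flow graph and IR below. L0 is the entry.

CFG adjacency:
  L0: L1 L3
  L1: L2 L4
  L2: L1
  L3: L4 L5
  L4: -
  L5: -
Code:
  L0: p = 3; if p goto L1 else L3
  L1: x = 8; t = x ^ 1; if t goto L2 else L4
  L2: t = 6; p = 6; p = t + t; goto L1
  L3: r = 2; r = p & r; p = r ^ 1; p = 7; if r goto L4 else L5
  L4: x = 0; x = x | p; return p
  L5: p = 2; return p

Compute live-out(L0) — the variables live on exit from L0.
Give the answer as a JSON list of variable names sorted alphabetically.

Answer: ["p"]

Analysis:
Per-block:
  L0: {p} / ∅
  L1: {t,x} / ∅
  L2: {p,t} / ∅
  L3: {p,r} / {p}
  L4: {x} / {p}
  L5: {p} / ∅

Live sets:
  live L0: ∅→{p}
  live L1: {p}→{p}
  live L2: ∅→{p}
  live L3: {p}→{p}
  live L4: {p}→∅
  live L5: ∅→∅

live-out(L0) = ["p"]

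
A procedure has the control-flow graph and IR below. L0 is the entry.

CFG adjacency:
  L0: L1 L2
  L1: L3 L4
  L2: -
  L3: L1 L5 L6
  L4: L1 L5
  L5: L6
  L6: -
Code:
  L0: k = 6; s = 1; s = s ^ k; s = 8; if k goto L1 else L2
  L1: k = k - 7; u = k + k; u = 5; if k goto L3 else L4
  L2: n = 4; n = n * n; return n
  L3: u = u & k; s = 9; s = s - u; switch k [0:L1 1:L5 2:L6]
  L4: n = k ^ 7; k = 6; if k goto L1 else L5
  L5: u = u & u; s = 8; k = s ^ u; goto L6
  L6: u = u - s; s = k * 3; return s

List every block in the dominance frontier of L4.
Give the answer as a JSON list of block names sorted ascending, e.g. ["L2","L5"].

Answer: ["L1", "L5"]

Derivation:
idom tree: L1←L0 L2←L0 L3←L1 L4←L1 L5←L1 L6←L1
Dom at joins:
  L1: preds {L0,L3,L4}: {L0} ∩ {L0,L1,L3} ∩ {L0,L1,L4} = {L0}; idom=L0
  L5: preds {L3,L4}: {L0,L1,L3} ∩ {L0,L1,L4} = {L0,L1}; idom=L1
  L6: preds {L3,L5}: {L0,L1,L3} ∩ {L0,L1,L5} = {L0,L1}; idom=L1

Frontier:
  L1←L0: walk · to L0
  L1←L3: walk L3→L1 to L0
  L1←L4: walk L4→L1 to L0
  L5←L3: walk L3 to L1
  L5←L4: walk L4 to L1
  L6←L3: walk L3 to L1
  L6←L5: walk L5 to L1
  L0 → ∅
  L1 → {L1}
  L2 → ∅
  L3 → {L1,L5,L6}
  L4 → {L1,L5}
  L5 → {L6}
  L6 → ∅

DF(L4) = ["L1", "L5"]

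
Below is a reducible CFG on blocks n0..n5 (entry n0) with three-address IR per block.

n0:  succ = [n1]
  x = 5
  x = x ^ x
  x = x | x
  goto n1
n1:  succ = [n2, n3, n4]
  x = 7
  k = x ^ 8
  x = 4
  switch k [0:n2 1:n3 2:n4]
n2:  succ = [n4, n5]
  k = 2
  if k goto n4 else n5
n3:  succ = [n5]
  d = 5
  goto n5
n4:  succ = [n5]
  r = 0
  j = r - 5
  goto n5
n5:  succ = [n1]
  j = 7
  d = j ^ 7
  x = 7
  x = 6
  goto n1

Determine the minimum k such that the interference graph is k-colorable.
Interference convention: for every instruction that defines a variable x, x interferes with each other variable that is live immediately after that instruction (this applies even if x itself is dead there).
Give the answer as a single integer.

Block summaries:
  n0: {x} / ∅
  n1: {k,x} / ∅
  n2: {k} / ∅
  n3: {d} / ∅
  n4: {j,r} / ∅
  n5: {d,j,x} / ∅

Live sets:
  live n0: ∅→∅
  live n1: ∅→∅
  live n2: ∅→∅
  live n3: ∅→∅
  live n4: ∅→∅
  live n5: ∅→∅

Conflict graph:
  d: ∅
  j: ∅
  k: {x}
  r: ∅
  x: {k}

Colouring:
  lower bound: {k,x} mutually conflict ⇒ χ ≥ 2
  assign d→c0 j→c0 k→c0 r→c0 x→c1 — no edge inside a register ⇒ χ ≤ 2
  χ = 2

Answer: 2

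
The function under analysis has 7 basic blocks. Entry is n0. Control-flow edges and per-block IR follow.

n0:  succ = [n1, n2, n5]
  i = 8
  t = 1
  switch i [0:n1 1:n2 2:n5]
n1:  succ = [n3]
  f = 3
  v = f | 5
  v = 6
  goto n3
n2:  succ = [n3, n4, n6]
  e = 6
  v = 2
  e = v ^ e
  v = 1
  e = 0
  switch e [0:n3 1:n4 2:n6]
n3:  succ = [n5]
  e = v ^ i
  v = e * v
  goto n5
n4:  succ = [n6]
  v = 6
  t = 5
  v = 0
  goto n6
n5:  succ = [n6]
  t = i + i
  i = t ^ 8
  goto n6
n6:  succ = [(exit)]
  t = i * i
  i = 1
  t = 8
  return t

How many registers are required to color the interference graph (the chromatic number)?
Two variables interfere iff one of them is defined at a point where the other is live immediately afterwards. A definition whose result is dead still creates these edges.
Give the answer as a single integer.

Answer: 3

Derivation:
Block summaries:
  n0: {i,t} / ∅
  n1: {f,v} / ∅
  n2: {e,v} / ∅
  n3: {e,v} / {i,v}
  n4: {t,v} / ∅
  n5: {i,t} / {i}
  n6: {i,t} / {i}

Backward fixpoint:
  live n0: ∅→{i}
  live n1: {i}→{i,v}
  live n2: {i}→{i,v}
  live n3: {i,v}→{i}
  live n4: {i}→{i}
  live n5: {i}→{i}
  live n6: {i}→∅

Conflict graph:
  e — {i,v}
  f — {i}
  i — {e,f,t,v}
  t — {i}
  v — {e,i}

Colouring:
  {e,i,v} pairwise interfere (3-clique) ⇒ χ ≥ 3
  assign e→r1 f→r1 i→r0 t→r1 v→r2 — no edge inside a register ⇒ χ ≤ 3
  χ = 3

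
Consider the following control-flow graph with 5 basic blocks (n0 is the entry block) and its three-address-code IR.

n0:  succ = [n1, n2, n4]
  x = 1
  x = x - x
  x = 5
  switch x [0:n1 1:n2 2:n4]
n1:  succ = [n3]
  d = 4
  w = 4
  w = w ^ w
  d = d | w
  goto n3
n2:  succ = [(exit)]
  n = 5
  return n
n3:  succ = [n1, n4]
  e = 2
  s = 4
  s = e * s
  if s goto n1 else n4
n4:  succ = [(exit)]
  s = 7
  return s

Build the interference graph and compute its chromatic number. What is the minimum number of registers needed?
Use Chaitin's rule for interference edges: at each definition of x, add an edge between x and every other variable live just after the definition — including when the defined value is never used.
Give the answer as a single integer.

Block summaries:
  n0 def {x} use ∅
  n1 def {d,w} use ∅
  n2 def {n} use ∅
  n3 def {e,s} use ∅
  n4 def {s} use ∅

Liveness:
  n0: in=∅ out=∅
  n1: in=∅ out=∅
  n2: in=∅ out=∅
  n3: in=∅ out=∅
  n4: in=∅ out=∅

Interference:
  d — {w}
  e — {s}
  n — ∅
  s — {e}
  w — {d}
  x — ∅

Colouring:
  clique {d,w} ⇒ need ≥ 2
  assign d→R0 e→R0 n→R0 s→R1 w→R1 x→R0 — no edge inside a register ⇒ χ ≤ 2
  χ = 2

Answer: 2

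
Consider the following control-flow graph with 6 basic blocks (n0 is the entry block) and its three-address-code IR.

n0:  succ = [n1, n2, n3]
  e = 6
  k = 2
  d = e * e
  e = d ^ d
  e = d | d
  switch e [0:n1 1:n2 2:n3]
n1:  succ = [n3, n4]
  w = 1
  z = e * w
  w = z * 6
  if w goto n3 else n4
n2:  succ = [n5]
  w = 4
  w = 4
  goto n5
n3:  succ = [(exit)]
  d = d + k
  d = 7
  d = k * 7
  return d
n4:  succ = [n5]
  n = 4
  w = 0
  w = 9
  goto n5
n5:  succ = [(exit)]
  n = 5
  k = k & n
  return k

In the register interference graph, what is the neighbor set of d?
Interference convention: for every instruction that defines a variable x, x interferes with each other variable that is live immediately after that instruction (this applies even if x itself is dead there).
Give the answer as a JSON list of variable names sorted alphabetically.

Answer: ["e", "k", "w", "z"]

Analysis:
Per-block:
  n0: {d,e,k} / ∅
  n1: {w,z} / {e}
  n2: {w} / ∅
  n3: {d} / {d,k}
  n4: {n,w} / ∅
  n5: {k,n} / {k}

Liveness:
  n0 li=∅ lo={d,e,k}
  n1 li={d,e,k} lo={d,k}
  n2 li={k} lo={k}
  n3 li={d,k} lo=∅
  n4 li={k} lo={k}
  n5 li={k} lo=∅

Conflict graph:
  d↔{e,k,w,z}
  e↔{d,k,w}
  k↔{d,e,n,w,z}
  n↔{k}
  w↔{d,e,k}
  z↔{d,k}

N(d) = ["e", "k", "w", "z"]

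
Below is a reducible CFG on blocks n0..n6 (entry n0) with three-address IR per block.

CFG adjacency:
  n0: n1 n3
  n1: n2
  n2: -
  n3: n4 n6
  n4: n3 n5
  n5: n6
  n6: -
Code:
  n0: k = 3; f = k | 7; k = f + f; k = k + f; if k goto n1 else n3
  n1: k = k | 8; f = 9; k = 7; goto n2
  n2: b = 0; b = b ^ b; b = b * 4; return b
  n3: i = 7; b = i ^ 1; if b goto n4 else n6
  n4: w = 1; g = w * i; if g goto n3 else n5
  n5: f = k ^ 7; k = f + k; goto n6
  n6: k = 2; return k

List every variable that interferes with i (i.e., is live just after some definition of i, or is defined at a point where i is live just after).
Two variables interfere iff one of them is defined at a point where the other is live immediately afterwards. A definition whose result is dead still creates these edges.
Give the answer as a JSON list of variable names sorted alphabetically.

Answer: ["b", "k", "w"]

Derivation:
Block summaries:
  n0: def={f,k} ue=∅
  n1: def={f,k} ue={k}
  n2: def={b} ue=∅
  n3: def={b,i} ue=∅
  n4: def={g,w} ue={i}
  n5: def={f,k} ue={k}
  n6: def={k} ue=∅

Liveness:
  n0 li=∅ lo={k}
  n1 li={k} lo=∅
  n2 li=∅ lo=∅
  n3 li={k} lo={i,k}
  n4 li={i,k} lo={k}
  n5 li={k} lo=∅
  n6 li=∅ lo=∅

Interference:
  b — {i,k}
  f — {k}
  g — {k}
  i — {b,k,w}
  k — {b,f,g,i,w}
  w — {i,k}

N(i) = ["b", "k", "w"]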